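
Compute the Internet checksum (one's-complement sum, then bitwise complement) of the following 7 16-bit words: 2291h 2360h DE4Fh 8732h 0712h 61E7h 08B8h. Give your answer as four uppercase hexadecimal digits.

E2DA

One's-complement addition (fold any carry out of bit 15 back into bit 0):
  0x2291 + 0x2360 = 0x045F1
  0x45F1 + 0xDE4F = 0x12440 → wrap carry → 0x2441
  0x2441 + 0x8732 = 0x0AB73
  0xAB73 + 0x0712 = 0x0B285
  0xB285 + 0x61E7 = 0x1146C → wrap carry → 0x146D
  0x146D + 0x08B8 = 0x01D25
One's-complement sum = 0x1D25.
Checksum = ~0x1D25 & 0xFFFF = 0xE2DA.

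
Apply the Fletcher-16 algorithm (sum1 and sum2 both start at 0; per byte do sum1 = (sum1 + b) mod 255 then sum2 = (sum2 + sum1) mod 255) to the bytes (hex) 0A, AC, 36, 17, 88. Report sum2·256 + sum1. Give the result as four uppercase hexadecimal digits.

3E8C

Running sums (mod 255):
  after byte 0 (0A): sum1=10, sum2=10
  after byte 1 (AC): sum1=182, sum2=192
  after byte 2 (36): sum1=236, sum2=173
  after byte 3 (17): sum1=4, sum2=177
  after byte 4 (88): sum1=140, sum2=62
Checksum = sum2·256 + sum1 = 62·256 + 140 = 16012 = 0x3E8C.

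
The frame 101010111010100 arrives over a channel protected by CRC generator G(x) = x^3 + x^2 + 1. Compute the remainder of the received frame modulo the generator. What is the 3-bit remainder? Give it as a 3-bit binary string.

001

Modulo-2 division of 101010111010100 by 1101:
  pos 0: 1010 XOR 1101 = 0111
  pos 1: 1111 XOR 1101 = 0010
  pos 3: 1001 XOR 1101 = 0100
  pos 4: 1001 XOR 1101 = 0100
  pos 5: 1001 XOR 1101 = 0100
  pos 6: 1000 XOR 1101 = 0101
  pos 7: 1011 XOR 1101 = 0110
  pos 8: 1100 XOR 1101 = 0001
  pos 11: 1100 XOR 1101 = 0001
Remainder = 001 (nonzero — an error is detected).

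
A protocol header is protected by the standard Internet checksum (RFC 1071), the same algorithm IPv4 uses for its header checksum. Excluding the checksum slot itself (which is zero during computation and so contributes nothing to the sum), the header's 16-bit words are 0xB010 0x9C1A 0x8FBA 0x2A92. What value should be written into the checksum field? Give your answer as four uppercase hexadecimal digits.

One's-complement addition (fold any carry out of bit 15 back into bit 0):
  0xB010 + 0x9C1A = 0x14C2A → wrap carry → 0x4C2B
  0x4C2B + 0x8FBA = 0x0DBE5
  0xDBE5 + 0x2A92 = 0x10677 → wrap carry → 0x0678
One's-complement sum = 0x0678.
Checksum = ~0x0678 & 0xFFFF = 0xF987.

F987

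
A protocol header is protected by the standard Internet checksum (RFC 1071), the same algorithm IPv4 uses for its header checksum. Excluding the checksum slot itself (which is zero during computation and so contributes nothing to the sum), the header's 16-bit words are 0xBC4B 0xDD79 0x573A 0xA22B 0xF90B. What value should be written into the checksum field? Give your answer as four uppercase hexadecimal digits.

73C8

One's-complement addition (fold any carry out of bit 15 back into bit 0):
  0xBC4B + 0xDD79 = 0x199C4 → wrap carry → 0x99C5
  0x99C5 + 0x573A = 0x0F0FF
  0xF0FF + 0xA22B = 0x1932A → wrap carry → 0x932B
  0x932B + 0xF90B = 0x18C36 → wrap carry → 0x8C37
One's-complement sum = 0x8C37.
Checksum = ~0x8C37 & 0xFFFF = 0x73C8.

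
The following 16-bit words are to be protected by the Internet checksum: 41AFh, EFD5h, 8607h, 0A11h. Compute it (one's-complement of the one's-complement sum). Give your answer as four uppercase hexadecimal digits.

3E62

One's-complement addition (fold any carry out of bit 15 back into bit 0):
  0x41AF + 0xEFD5 = 0x13184 → wrap carry → 0x3185
  0x3185 + 0x8607 = 0x0B78C
  0xB78C + 0x0A11 = 0x0C19D
One's-complement sum = 0xC19D.
Checksum = ~0xC19D & 0xFFFF = 0x3E62.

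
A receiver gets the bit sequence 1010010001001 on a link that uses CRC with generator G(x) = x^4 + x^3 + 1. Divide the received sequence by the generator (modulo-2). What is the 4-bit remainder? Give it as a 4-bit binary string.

Modulo-2 division of 1010010001001 by 11001:
  pos 0: 10100 XOR 11001 = 01101
  pos 1: 11011 XOR 11001 = 00010
  pos 4: 10000 XOR 11001 = 01001
  pos 5: 10011 XOR 11001 = 01010
  pos 6: 10100 XOR 11001 = 01101
  pos 7: 11010 XOR 11001 = 00011
Remainder = 0111 (nonzero — an error is detected).

0111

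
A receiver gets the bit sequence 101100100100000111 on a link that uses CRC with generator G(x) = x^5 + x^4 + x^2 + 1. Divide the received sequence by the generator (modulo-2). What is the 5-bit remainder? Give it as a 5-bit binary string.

Modulo-2 division of 101100100100000111 by 110101:
  pos 0: 101100 XOR 110101 = 011001
  pos 1: 110011 XOR 110101 = 000110
  pos 4: 110001 XOR 110101 = 000100
  pos 7: 100000 XOR 110101 = 010101
  pos 8: 101010 XOR 110101 = 011111
  pos 9: 111110 XOR 110101 = 001011
  pos 11: 101111 XOR 110101 = 011010
  pos 12: 110101 XOR 110101 = 000000
Remainder = 00000 (zero — the frame passes the CRC check).

00000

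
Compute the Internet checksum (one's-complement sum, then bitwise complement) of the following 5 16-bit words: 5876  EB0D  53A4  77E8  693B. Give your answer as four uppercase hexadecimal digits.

One's-complement addition (fold any carry out of bit 15 back into bit 0):
  0x5876 + 0xEB0D = 0x14383 → wrap carry → 0x4384
  0x4384 + 0x53A4 = 0x09728
  0x9728 + 0x77E8 = 0x10F10 → wrap carry → 0x0F11
  0x0F11 + 0x693B = 0x0784C
One's-complement sum = 0x784C.
Checksum = ~0x784C & 0xFFFF = 0x87B3.

87B3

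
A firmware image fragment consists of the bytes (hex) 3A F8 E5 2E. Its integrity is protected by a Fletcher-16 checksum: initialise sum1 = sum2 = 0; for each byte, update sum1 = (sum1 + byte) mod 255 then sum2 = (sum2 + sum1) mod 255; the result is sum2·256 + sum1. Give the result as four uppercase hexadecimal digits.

CD47

Running sums (mod 255):
  after byte 0 (3A): sum1=58, sum2=58
  after byte 1 (F8): sum1=51, sum2=109
  after byte 2 (E5): sum1=25, sum2=134
  after byte 3 (2E): sum1=71, sum2=205
Checksum = sum2·256 + sum1 = 205·256 + 71 = 52551 = 0xCD47.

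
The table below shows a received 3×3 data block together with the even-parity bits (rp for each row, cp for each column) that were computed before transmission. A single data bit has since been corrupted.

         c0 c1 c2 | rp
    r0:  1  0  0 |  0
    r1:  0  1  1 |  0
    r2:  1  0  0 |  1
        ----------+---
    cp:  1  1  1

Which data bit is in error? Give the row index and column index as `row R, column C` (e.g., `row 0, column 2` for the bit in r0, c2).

Recompute each row's even parity and compare to rp:
  r0: data parity 1, sent rp 0 → mismatch
  r1: data parity 0, sent rp 0 → ok
  r2: data parity 1, sent rp 1 → ok
Recompute each column's even parity and compare to cp:
  c0: data parity 0, sent cp 1 → mismatch
  c1: data parity 1, sent cp 1 → ok
  c2: data parity 1, sent cp 1 → ok
Exactly one row (r0) and one column (c0) fail → the flipped bit is at their intersection.

row 0, column 0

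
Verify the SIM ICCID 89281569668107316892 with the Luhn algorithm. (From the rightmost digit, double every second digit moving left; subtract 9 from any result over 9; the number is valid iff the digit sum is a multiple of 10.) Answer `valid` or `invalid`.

valid

From the right, keep odd positions and double even positions (subtract 9 from any doubled value over 9):
  doubled (positions 2,4,...): 9 3 6 0 7 3 3 2 4 7 → sum 44
  kept (positions 1,3,...): 2 8 1 7 1 6 9 5 8 9 → sum 56
Total = 100.
100 mod 10 = 0, so the number is valid.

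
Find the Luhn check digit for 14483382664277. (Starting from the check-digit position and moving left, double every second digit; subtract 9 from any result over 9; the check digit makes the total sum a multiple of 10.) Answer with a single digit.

Partial digits right→left: 7 7 2 4 6 6 2 8 3 3 8 4 4 1
Double every second digit counting from the check-digit position (so the 1st, 3rd, 5th, ... of the partial from the right).
  doubled (with −9 where >9): 5 4 3 4 6 7 8 → sum 37
  kept as-is: 7 4 6 8 3 4 1 → sum 33
Total = 37 + 33 = 70.
Check digit = (10 − (70 mod 10)) mod 10 = 0.

0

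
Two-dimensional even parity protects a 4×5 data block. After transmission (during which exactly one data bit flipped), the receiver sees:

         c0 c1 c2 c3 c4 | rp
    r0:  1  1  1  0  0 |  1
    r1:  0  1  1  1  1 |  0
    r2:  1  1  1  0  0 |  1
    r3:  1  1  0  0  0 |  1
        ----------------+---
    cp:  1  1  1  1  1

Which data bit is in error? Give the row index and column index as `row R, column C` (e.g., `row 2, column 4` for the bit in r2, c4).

row 3, column 1

Recompute each row's even parity and compare to rp:
  r0: data parity 1, sent rp 1 → ok
  r1: data parity 0, sent rp 0 → ok
  r2: data parity 1, sent rp 1 → ok
  r3: data parity 0, sent rp 1 → mismatch
Recompute each column's even parity and compare to cp:
  c0: data parity 1, sent cp 1 → ok
  c1: data parity 0, sent cp 1 → mismatch
  c2: data parity 1, sent cp 1 → ok
  c3: data parity 1, sent cp 1 → ok
  c4: data parity 1, sent cp 1 → ok
Exactly one row (r3) and one column (c1) fail → the flipped bit is at their intersection.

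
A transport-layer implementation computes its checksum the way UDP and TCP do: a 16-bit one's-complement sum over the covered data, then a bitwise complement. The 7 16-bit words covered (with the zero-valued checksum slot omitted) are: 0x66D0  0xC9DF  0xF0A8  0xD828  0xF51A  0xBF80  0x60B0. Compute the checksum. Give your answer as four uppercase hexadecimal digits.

One's-complement addition (fold any carry out of bit 15 back into bit 0):
  0x66D0 + 0xC9DF = 0x130AF → wrap carry → 0x30B0
  0x30B0 + 0xF0A8 = 0x12158 → wrap carry → 0x2159
  0x2159 + 0xD828 = 0x0F981
  0xF981 + 0xF51A = 0x1EE9B → wrap carry → 0xEE9C
  0xEE9C + 0xBF80 = 0x1AE1C → wrap carry → 0xAE1D
  0xAE1D + 0x60B0 = 0x10ECD → wrap carry → 0x0ECE
One's-complement sum = 0x0ECE.
Checksum = ~0x0ECE & 0xFFFF = 0xF131.

F131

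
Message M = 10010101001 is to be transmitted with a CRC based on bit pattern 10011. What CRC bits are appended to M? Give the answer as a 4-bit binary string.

0101

Append 4 zeros: 100101010010000. Divide by 10011 (XOR where the leading bit is 1):
  pos 0: 10010 XOR 10011 = 00001
  pos 4: 11010 XOR 10011 = 01001
  pos 5: 10010 XOR 10011 = 00001
  pos 9: 11000 XOR 10011 = 01011
  pos 10: 10110 XOR 10011 = 00101
Remainder (last 4 bits) = 0101. This is the CRC / FCS.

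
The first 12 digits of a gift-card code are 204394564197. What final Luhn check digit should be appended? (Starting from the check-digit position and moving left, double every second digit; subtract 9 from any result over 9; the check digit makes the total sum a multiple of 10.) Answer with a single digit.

Partial digits right→left: 7 9 1 4 6 5 4 9 3 4 0 2
Double every second digit counting from the check-digit position (so the 1st, 3rd, 5th, ... of the partial from the right).
  doubled (with −9 where >9): 5 2 3 8 6 0 → sum 24
  kept as-is: 9 4 5 9 4 2 → sum 33
Total = 24 + 33 = 57.
Check digit = (10 − (57 mod 10)) mod 10 = 3.

3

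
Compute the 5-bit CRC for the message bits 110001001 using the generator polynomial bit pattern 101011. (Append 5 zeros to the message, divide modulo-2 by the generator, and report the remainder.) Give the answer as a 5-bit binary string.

00000

Append 5 zeros: 11000100100000. Divide by 101011 (XOR where the leading bit is 1):
  pos 0: 110001 XOR 101011 = 011010
  pos 1: 110100 XOR 101011 = 011111
  pos 2: 111110 XOR 101011 = 010101
  pos 3: 101011 XOR 101011 = 000000
Remainder (last 5 bits) = 00000. This is the CRC / FCS.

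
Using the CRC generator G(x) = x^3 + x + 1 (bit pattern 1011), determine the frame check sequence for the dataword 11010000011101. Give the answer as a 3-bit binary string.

Append 3 zeros: 11010000011101000. Divide by 1011 (XOR where the leading bit is 1):
  pos 0: 1101 XOR 1011 = 0110
  pos 1: 1100 XOR 1011 = 0111
  pos 2: 1110 XOR 1011 = 0101
  pos 3: 1010 XOR 1011 = 0001
  pos 6: 1001 XOR 1011 = 0010
  pos 8: 1011 XOR 1011 = 0000
  pos 13: 1000 XOR 1011 = 0011
Remainder (last 3 bits) = 011. This is the CRC / FCS.

011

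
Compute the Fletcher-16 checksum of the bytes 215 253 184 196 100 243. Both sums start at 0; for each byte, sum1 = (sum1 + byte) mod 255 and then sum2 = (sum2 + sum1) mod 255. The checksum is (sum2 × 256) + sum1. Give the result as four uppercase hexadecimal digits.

Running sums (mod 255):
  after byte 0 (215): sum1=215, sum2=215
  after byte 1 (253): sum1=213, sum2=173
  after byte 2 (184): sum1=142, sum2=60
  after byte 3 (196): sum1=83, sum2=143
  after byte 4 (100): sum1=183, sum2=71
  after byte 5 (243): sum1=171, sum2=242
Checksum = sum2·256 + sum1 = 242·256 + 171 = 62123 = 0xF2AB.

F2AB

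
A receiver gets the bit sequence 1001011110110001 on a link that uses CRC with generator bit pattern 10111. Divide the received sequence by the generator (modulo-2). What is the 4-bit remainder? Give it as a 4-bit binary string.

1011

Modulo-2 division of 1001011110110001 by 10111:
  pos 0: 10010 XOR 10111 = 00101
  pos 2: 10111 XOR 10111 = 00000
  pos 7: 11011 XOR 10111 = 01100
  pos 8: 11000 XOR 10111 = 01111
  pos 9: 11110 XOR 10111 = 01001
  pos 10: 10010 XOR 10111 = 00101
Remainder = 1011 (nonzero — an error is detected).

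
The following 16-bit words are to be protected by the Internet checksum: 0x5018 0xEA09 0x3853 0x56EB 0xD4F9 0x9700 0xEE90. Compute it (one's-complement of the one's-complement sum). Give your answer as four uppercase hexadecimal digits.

DC13

One's-complement addition (fold any carry out of bit 15 back into bit 0):
  0x5018 + 0xEA09 = 0x13A21 → wrap carry → 0x3A22
  0x3A22 + 0x3853 = 0x07275
  0x7275 + 0x56EB = 0x0C960
  0xC960 + 0xD4F9 = 0x19E59 → wrap carry → 0x9E5A
  0x9E5A + 0x9700 = 0x1355A → wrap carry → 0x355B
  0x355B + 0xEE90 = 0x123EB → wrap carry → 0x23EC
One's-complement sum = 0x23EC.
Checksum = ~0x23EC & 0xFFFF = 0xDC13.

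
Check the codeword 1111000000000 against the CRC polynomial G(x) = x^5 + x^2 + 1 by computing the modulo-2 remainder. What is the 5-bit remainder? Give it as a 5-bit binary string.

Modulo-2 division of 1111000000000 by 100101:
  pos 0: 111100 XOR 100101 = 011001
  pos 1: 110010 XOR 100101 = 010111
  pos 2: 101110 XOR 100101 = 001011
  pos 4: 101100 XOR 100101 = 001001
  pos 6: 100100 XOR 100101 = 000001
Remainder = 00010 (nonzero — an error is detected).

00010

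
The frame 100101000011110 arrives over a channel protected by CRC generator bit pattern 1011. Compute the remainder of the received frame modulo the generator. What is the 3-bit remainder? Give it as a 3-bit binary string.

Modulo-2 division of 100101000011110 by 1011:
  pos 0: 1001 XOR 1011 = 0010
  pos 2: 1001 XOR 1011 = 0010
  pos 4: 1000 XOR 1011 = 0011
  pos 6: 1100 XOR 1011 = 0111
  pos 7: 1111 XOR 1011 = 0100
  pos 8: 1001 XOR 1011 = 0010
  pos 10: 1011 XOR 1011 = 0000
Remainder = 000 (zero — the frame passes the CRC check).

000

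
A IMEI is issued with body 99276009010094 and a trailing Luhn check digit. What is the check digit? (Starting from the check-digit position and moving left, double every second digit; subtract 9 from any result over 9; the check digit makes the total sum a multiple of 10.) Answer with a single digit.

Partial digits right→left: 4 9 0 0 1 0 9 0 0 6 7 2 9 9
Double every second digit counting from the check-digit position (so the 1st, 3rd, 5th, ... of the partial from the right).
  doubled (with −9 where >9): 8 0 2 9 0 5 9 → sum 33
  kept as-is: 9 0 0 0 6 2 9 → sum 26
Total = 33 + 26 = 59.
Check digit = (10 − (59 mod 10)) mod 10 = 1.

1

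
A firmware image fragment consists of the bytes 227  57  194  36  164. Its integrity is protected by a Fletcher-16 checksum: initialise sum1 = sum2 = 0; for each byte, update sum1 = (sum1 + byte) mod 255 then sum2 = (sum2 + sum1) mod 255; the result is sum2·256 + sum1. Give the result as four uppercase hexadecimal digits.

8DA8

Running sums (mod 255):
  after byte 0 (227): sum1=227, sum2=227
  after byte 1 (57): sum1=29, sum2=1
  after byte 2 (194): sum1=223, sum2=224
  after byte 3 (36): sum1=4, sum2=228
  after byte 4 (164): sum1=168, sum2=141
Checksum = sum2·256 + sum1 = 141·256 + 168 = 36264 = 0x8DA8.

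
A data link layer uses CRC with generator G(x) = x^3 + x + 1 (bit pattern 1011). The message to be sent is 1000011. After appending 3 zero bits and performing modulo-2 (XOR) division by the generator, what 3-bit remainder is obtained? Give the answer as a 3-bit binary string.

001

Append 3 zeros: 1000011000. Divide by 1011 (XOR where the leading bit is 1):
  pos 0: 1000 XOR 1011 = 0011
  pos 2: 1101 XOR 1011 = 0110
  pos 3: 1101 XOR 1011 = 0110
  pos 4: 1100 XOR 1011 = 0111
  pos 5: 1110 XOR 1011 = 0101
  pos 6: 1010 XOR 1011 = 0001
Remainder (last 3 bits) = 001. This is the CRC / FCS.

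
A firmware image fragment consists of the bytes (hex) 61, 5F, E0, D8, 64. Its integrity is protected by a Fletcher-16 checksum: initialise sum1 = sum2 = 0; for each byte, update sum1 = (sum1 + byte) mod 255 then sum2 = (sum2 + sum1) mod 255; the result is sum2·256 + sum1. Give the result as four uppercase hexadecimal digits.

1DDE

Running sums (mod 255):
  after byte 0 (61): sum1=97, sum2=97
  after byte 1 (5F): sum1=192, sum2=34
  after byte 2 (E0): sum1=161, sum2=195
  after byte 3 (D8): sum1=122, sum2=62
  after byte 4 (64): sum1=222, sum2=29
Checksum = sum2·256 + sum1 = 29·256 + 222 = 7646 = 0x1DDE.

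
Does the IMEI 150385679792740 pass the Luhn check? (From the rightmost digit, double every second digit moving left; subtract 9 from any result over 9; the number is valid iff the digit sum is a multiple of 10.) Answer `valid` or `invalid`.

valid

From the right, keep odd positions and double even positions (subtract 9 from any doubled value over 9):
  doubled (positions 2,4,...): 8 4 5 5 1 6 1 → sum 30
  kept (positions 1,3,...): 0 7 9 9 6 8 0 1 → sum 40
Total = 70.
70 mod 10 = 0, so the number is valid.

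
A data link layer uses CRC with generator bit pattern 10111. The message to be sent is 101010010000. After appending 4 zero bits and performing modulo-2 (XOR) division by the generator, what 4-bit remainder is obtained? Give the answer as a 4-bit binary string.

Append 4 zeros: 1010100100000000. Divide by 10111 (XOR where the leading bit is 1):
  pos 0: 10101 XOR 10111 = 00010
  pos 3: 10001 XOR 10111 = 00110
  pos 5: 11000 XOR 10111 = 01111
  pos 6: 11110 XOR 10111 = 01001
  pos 7: 10010 XOR 10111 = 00101
  pos 9: 10100 XOR 10111 = 00011
Remainder (last 4 bits) = 1100. This is the CRC / FCS.

1100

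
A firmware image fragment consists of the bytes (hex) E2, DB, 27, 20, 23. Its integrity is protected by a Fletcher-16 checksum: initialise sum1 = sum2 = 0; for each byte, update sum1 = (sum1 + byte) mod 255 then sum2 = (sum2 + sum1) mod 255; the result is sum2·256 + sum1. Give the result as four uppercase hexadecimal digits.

B629

Running sums (mod 255):
  after byte 0 (E2): sum1=226, sum2=226
  after byte 1 (DB): sum1=190, sum2=161
  after byte 2 (27): sum1=229, sum2=135
  after byte 3 (20): sum1=6, sum2=141
  after byte 4 (23): sum1=41, sum2=182
Checksum = sum2·256 + sum1 = 182·256 + 41 = 46633 = 0xB629.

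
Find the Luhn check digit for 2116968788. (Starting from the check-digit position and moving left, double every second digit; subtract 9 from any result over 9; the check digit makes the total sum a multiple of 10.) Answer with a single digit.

Partial digits right→left: 8 8 7 8 6 9 6 1 1 2
Double every second digit counting from the check-digit position (so the 1st, 3rd, 5th, ... of the partial from the right).
  doubled (with −9 where >9): 7 5 3 3 2 → sum 20
  kept as-is: 8 8 9 1 2 → sum 28
Total = 20 + 28 = 48.
Check digit = (10 − (48 mod 10)) mod 10 = 2.

2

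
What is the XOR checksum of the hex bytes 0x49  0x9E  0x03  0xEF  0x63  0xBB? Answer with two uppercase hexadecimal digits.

XOR the bytes together:
  start with 0x49
  0x49 ⊕ 0x9E = 0xD7
  0xD7 ⊕ 0x03 = 0xD4
  0xD4 ⊕ 0xEF = 0x3B
  0x3B ⊕ 0x63 = 0x58
  0x58 ⊕ 0xBB = 0xE3

E3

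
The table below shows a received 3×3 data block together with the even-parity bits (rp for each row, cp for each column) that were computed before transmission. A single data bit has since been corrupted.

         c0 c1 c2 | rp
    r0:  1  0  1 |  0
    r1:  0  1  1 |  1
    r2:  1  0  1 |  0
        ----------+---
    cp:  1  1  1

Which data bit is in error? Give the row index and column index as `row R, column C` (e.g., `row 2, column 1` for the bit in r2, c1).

Recompute each row's even parity and compare to rp:
  r0: data parity 0, sent rp 0 → ok
  r1: data parity 0, sent rp 1 → mismatch
  r2: data parity 0, sent rp 0 → ok
Recompute each column's even parity and compare to cp:
  c0: data parity 0, sent cp 1 → mismatch
  c1: data parity 1, sent cp 1 → ok
  c2: data parity 1, sent cp 1 → ok
Exactly one row (r1) and one column (c0) fail → the flipped bit is at their intersection.

row 1, column 0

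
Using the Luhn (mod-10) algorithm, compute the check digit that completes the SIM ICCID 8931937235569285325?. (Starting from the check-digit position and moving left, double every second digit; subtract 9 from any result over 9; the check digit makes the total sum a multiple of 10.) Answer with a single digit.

Partial digits right→left: 5 2 3 5 8 2 9 6 5 5 3 2 7 3 9 1 3 9 8
Double every second digit counting from the check-digit position (so the 1st, 3rd, 5th, ... of the partial from the right).
  doubled (with −9 where >9): 1 6 7 9 1 6 5 9 6 7 → sum 57
  kept as-is: 2 5 2 6 5 2 3 1 9 → sum 35
Total = 57 + 35 = 92.
Check digit = (10 − (92 mod 10)) mod 10 = 8.

8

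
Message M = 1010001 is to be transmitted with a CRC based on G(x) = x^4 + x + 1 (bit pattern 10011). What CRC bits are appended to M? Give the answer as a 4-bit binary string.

0001

Append 4 zeros: 10100010000. Divide by 10011 (XOR where the leading bit is 1):
  pos 0: 10100 XOR 10011 = 00111
  pos 2: 11101 XOR 10011 = 01110
  pos 3: 11100 XOR 10011 = 01111
  pos 4: 11110 XOR 10011 = 01101
  pos 5: 11010 XOR 10011 = 01001
  pos 6: 10010 XOR 10011 = 00001
Remainder (last 4 bits) = 0001. This is the CRC / FCS.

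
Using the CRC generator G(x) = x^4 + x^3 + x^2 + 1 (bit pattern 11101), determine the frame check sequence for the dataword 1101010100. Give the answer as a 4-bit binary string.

1101

Append 4 zeros: 11010101000000. Divide by 11101 (XOR where the leading bit is 1):
  pos 0: 11010 XOR 11101 = 00111
  pos 2: 11110 XOR 11101 = 00011
  pos 5: 11100 XOR 11101 = 00001
  pos 9: 10000 XOR 11101 = 01101
Remainder (last 4 bits) = 1101. This is the CRC / FCS.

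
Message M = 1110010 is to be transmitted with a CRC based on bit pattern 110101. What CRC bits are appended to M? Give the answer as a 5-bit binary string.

Append 5 zeros: 111001000000. Divide by 110101 (XOR where the leading bit is 1):
  pos 0: 111001 XOR 110101 = 001100
  pos 2: 110000 XOR 110101 = 000101
  pos 5: 101000 XOR 110101 = 011101
  pos 6: 111010 XOR 110101 = 001111
Remainder (last 5 bits) = 01111. This is the CRC / FCS.

01111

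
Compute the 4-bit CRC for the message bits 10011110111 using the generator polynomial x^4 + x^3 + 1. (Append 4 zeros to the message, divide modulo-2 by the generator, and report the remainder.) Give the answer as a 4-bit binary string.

Append 4 zeros: 100111101110000. Divide by 11001 (XOR where the leading bit is 1):
  pos 0: 10011 XOR 11001 = 01010
  pos 1: 10101 XOR 11001 = 01100
  pos 2: 11001 XOR 11001 = 00000
  pos 8: 11100 XOR 11001 = 00101
  pos 10: 10100 XOR 11001 = 01101
Remainder (last 4 bits) = 1101. This is the CRC / FCS.

1101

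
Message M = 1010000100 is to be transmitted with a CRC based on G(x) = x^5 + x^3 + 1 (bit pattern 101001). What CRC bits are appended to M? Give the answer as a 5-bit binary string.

Append 5 zeros: 101000010000000. Divide by 101001 (XOR where the leading bit is 1):
  pos 0: 101000 XOR 101001 = 000001
  pos 5: 101000 XOR 101001 = 000001
Remainder (last 5 bits) = 10000. This is the CRC / FCS.

10000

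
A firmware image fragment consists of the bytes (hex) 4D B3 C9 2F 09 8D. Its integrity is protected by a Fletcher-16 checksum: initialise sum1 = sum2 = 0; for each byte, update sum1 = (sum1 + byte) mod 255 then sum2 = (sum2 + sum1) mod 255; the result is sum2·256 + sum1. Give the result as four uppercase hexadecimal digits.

Running sums (mod 255):
  after byte 0 (4D): sum1=77, sum2=77
  after byte 1 (B3): sum1=1, sum2=78
  after byte 2 (C9): sum1=202, sum2=25
  after byte 3 (2F): sum1=249, sum2=19
  after byte 4 (09): sum1=3, sum2=22
  after byte 5 (8D): sum1=144, sum2=166
Checksum = sum2·256 + sum1 = 166·256 + 144 = 42640 = 0xA690.

A690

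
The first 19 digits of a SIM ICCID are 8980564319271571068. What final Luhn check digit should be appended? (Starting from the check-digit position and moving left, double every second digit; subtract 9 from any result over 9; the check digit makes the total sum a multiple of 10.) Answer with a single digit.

Partial digits right→left: 8 6 0 1 7 5 1 7 2 9 1 3 4 6 5 0 8 9 8
Double every second digit counting from the check-digit position (so the 1st, 3rd, 5th, ... of the partial from the right).
  doubled (with −9 where >9): 7 0 5 2 4 2 8 1 7 7 → sum 43
  kept as-is: 6 1 5 7 9 3 6 0 9 → sum 46
Total = 43 + 46 = 89.
Check digit = (10 − (89 mod 10)) mod 10 = 1.

1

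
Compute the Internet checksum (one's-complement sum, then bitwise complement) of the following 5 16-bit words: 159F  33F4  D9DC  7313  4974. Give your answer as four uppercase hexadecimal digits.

2008

One's-complement addition (fold any carry out of bit 15 back into bit 0):
  0x159F + 0x33F4 = 0x04993
  0x4993 + 0xD9DC = 0x1236F → wrap carry → 0x2370
  0x2370 + 0x7313 = 0x09683
  0x9683 + 0x4974 = 0x0DFF7
One's-complement sum = 0xDFF7.
Checksum = ~0xDFF7 & 0xFFFF = 0x2008.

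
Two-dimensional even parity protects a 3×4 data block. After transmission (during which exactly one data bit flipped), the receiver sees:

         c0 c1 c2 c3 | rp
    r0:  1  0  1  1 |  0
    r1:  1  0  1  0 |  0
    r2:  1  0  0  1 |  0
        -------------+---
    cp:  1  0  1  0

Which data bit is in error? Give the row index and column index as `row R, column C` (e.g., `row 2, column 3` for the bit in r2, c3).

row 0, column 2

Recompute each row's even parity and compare to rp:
  r0: data parity 1, sent rp 0 → mismatch
  r1: data parity 0, sent rp 0 → ok
  r2: data parity 0, sent rp 0 → ok
Recompute each column's even parity and compare to cp:
  c0: data parity 1, sent cp 1 → ok
  c1: data parity 0, sent cp 0 → ok
  c2: data parity 0, sent cp 1 → mismatch
  c3: data parity 0, sent cp 0 → ok
Exactly one row (r0) and one column (c2) fail → the flipped bit is at their intersection.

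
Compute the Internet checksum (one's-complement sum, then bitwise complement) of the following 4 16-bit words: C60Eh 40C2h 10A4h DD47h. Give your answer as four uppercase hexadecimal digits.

One's-complement addition (fold any carry out of bit 15 back into bit 0):
  0xC60E + 0x40C2 = 0x106D0 → wrap carry → 0x06D1
  0x06D1 + 0x10A4 = 0x01775
  0x1775 + 0xDD47 = 0x0F4BC
One's-complement sum = 0xF4BC.
Checksum = ~0xF4BC & 0xFFFF = 0x0B43.

0B43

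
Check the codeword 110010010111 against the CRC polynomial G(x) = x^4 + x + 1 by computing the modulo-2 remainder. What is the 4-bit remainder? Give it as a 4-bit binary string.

Modulo-2 division of 110010010111 by 10011:
  pos 0: 11001 XOR 10011 = 01010
  pos 1: 10100 XOR 10011 = 00111
  pos 3: 11101 XOR 10011 = 01110
  pos 4: 11100 XOR 10011 = 01111
  pos 5: 11111 XOR 10011 = 01100
  pos 6: 11001 XOR 10011 = 01010
  pos 7: 10101 XOR 10011 = 00110
Remainder = 0110 (nonzero — an error is detected).

0110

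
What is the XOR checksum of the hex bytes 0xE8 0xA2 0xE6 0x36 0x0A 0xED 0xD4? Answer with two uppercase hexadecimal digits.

XOR the bytes together:
  start with 0xE8
  0xE8 ⊕ 0xA2 = 0x4A
  0x4A ⊕ 0xE6 = 0xAC
  0xAC ⊕ 0x36 = 0x9A
  0x9A ⊕ 0x0A = 0x90
  0x90 ⊕ 0xED = 0x7D
  0x7D ⊕ 0xD4 = 0xA9

A9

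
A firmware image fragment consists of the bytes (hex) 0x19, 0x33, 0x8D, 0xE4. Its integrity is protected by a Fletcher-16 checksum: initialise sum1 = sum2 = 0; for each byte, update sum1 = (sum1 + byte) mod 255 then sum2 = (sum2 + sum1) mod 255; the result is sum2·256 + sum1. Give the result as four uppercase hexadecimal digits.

Running sums (mod 255):
  after byte 0 (0x19): sum1=25, sum2=25
  after byte 1 (0x33): sum1=76, sum2=101
  after byte 2 (0x8D): sum1=217, sum2=63
  after byte 3 (0xE4): sum1=190, sum2=253
Checksum = sum2·256 + sum1 = 253·256 + 190 = 64958 = 0xFDBE.

FDBE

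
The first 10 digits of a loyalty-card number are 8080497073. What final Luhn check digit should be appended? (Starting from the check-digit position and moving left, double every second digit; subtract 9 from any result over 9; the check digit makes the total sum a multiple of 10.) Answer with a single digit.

1

Partial digits right→left: 3 7 0 7 9 4 0 8 0 8
Double every second digit counting from the check-digit position (so the 1st, 3rd, 5th, ... of the partial from the right).
  doubled (with −9 where >9): 6 0 9 0 0 → sum 15
  kept as-is: 7 7 4 8 8 → sum 34
Total = 15 + 34 = 49.
Check digit = (10 − (49 mod 10)) mod 10 = 1.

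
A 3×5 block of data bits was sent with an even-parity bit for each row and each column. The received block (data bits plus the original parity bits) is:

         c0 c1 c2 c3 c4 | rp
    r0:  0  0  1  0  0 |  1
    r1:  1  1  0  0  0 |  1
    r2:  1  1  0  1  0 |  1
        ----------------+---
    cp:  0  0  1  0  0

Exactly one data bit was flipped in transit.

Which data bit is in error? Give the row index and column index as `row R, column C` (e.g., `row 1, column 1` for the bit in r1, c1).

row 1, column 3

Recompute each row's even parity and compare to rp:
  r0: data parity 1, sent rp 1 → ok
  r1: data parity 0, sent rp 1 → mismatch
  r2: data parity 1, sent rp 1 → ok
Recompute each column's even parity and compare to cp:
  c0: data parity 0, sent cp 0 → ok
  c1: data parity 0, sent cp 0 → ok
  c2: data parity 1, sent cp 1 → ok
  c3: data parity 1, sent cp 0 → mismatch
  c4: data parity 0, sent cp 0 → ok
Exactly one row (r1) and one column (c3) fail → the flipped bit is at their intersection.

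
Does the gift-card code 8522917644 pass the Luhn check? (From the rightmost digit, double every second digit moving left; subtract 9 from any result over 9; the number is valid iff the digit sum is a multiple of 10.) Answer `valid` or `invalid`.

invalid

From the right, keep odd positions and double even positions (subtract 9 from any doubled value over 9):
  doubled (positions 2,4,...): 8 5 9 4 7 → sum 33
  kept (positions 1,3,...): 4 6 1 2 5 → sum 18
Total = 51.
51 mod 10 = 1, so the number is invalid.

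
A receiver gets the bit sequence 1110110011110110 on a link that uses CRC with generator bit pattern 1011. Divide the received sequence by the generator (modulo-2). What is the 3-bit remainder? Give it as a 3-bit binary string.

Modulo-2 division of 1110110011110110 by 1011:
  pos 0: 1110 XOR 1011 = 0101
  pos 1: 1011 XOR 1011 = 0000
  pos 5: 1001 XOR 1011 = 0010
  pos 7: 1011 XOR 1011 = 0000
  pos 11: 1011 XOR 1011 = 0000
Remainder = 000 (zero — the frame passes the CRC check).

000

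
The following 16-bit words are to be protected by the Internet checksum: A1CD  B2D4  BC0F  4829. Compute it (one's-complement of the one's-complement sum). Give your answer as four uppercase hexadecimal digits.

A724

One's-complement addition (fold any carry out of bit 15 back into bit 0):
  0xA1CD + 0xB2D4 = 0x154A1 → wrap carry → 0x54A2
  0x54A2 + 0xBC0F = 0x110B1 → wrap carry → 0x10B2
  0x10B2 + 0x4829 = 0x058DB
One's-complement sum = 0x58DB.
Checksum = ~0x58DB & 0xFFFF = 0xA724.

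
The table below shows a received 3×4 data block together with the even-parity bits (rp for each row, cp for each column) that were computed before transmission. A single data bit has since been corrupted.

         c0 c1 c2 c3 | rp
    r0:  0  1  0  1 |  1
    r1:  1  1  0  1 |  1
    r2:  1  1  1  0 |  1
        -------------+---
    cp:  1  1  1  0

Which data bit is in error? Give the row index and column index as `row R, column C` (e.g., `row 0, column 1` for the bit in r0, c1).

Recompute each row's even parity and compare to rp:
  r0: data parity 0, sent rp 1 → mismatch
  r1: data parity 1, sent rp 1 → ok
  r2: data parity 1, sent rp 1 → ok
Recompute each column's even parity and compare to cp:
  c0: data parity 0, sent cp 1 → mismatch
  c1: data parity 1, sent cp 1 → ok
  c2: data parity 1, sent cp 1 → ok
  c3: data parity 0, sent cp 0 → ok
Exactly one row (r0) and one column (c0) fail → the flipped bit is at their intersection.

row 0, column 0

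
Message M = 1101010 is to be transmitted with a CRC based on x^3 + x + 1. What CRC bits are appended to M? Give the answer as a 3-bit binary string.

101

Append 3 zeros: 1101010000. Divide by 1011 (XOR where the leading bit is 1):
  pos 0: 1101 XOR 1011 = 0110
  pos 1: 1100 XOR 1011 = 0111
  pos 2: 1111 XOR 1011 = 0100
  pos 3: 1000 XOR 1011 = 0011
  pos 5: 1100 XOR 1011 = 0111
  pos 6: 1110 XOR 1011 = 0101
Remainder (last 3 bits) = 101. This is the CRC / FCS.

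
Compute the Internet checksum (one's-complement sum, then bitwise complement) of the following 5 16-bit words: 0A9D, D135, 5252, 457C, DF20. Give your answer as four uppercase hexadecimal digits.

AD3D

One's-complement addition (fold any carry out of bit 15 back into bit 0):
  0x0A9D + 0xD135 = 0x0DBD2
  0xDBD2 + 0x5252 = 0x12E24 → wrap carry → 0x2E25
  0x2E25 + 0x457C = 0x073A1
  0x73A1 + 0xDF20 = 0x152C1 → wrap carry → 0x52C2
One's-complement sum = 0x52C2.
Checksum = ~0x52C2 & 0xFFFF = 0xAD3D.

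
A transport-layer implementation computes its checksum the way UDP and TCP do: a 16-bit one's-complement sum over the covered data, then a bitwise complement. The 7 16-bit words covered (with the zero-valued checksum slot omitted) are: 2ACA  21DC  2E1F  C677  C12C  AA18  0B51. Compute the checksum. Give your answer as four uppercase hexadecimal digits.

One's-complement addition (fold any carry out of bit 15 back into bit 0):
  0x2ACA + 0x21DC = 0x04CA6
  0x4CA6 + 0x2E1F = 0x07AC5
  0x7AC5 + 0xC677 = 0x1413C → wrap carry → 0x413D
  0x413D + 0xC12C = 0x10269 → wrap carry → 0x026A
  0x026A + 0xAA18 = 0x0AC82
  0xAC82 + 0x0B51 = 0x0B7D3
One's-complement sum = 0xB7D3.
Checksum = ~0xB7D3 & 0xFFFF = 0x482C.

482C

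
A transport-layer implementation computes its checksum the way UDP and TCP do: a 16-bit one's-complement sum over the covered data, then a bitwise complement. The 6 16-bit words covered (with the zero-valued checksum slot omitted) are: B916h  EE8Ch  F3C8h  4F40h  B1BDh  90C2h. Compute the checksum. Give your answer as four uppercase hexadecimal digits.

D2D2

One's-complement addition (fold any carry out of bit 15 back into bit 0):
  0xB916 + 0xEE8C = 0x1A7A2 → wrap carry → 0xA7A3
  0xA7A3 + 0xF3C8 = 0x19B6B → wrap carry → 0x9B6C
  0x9B6C + 0x4F40 = 0x0EAAC
  0xEAAC + 0xB1BD = 0x19C69 → wrap carry → 0x9C6A
  0x9C6A + 0x90C2 = 0x12D2C → wrap carry → 0x2D2D
One's-complement sum = 0x2D2D.
Checksum = ~0x2D2D & 0xFFFF = 0xD2D2.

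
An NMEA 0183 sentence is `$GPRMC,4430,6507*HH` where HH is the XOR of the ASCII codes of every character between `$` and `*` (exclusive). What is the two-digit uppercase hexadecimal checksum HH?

4C

XOR the ASCII codes of the payload characters:
  'G' = 0x47 → acc = 0x47
  'P' = 0x50 → acc = 0x17
  'R' = 0x52 → acc = 0x45
  'M' = 0x4D → acc = 0x08
  'C' = 0x43 → acc = 0x4B
  ',' = 0x2C → acc = 0x67
  '4' = 0x34 → acc = 0x53
  '4' = 0x34 → acc = 0x67
  '3' = 0x33 → acc = 0x54
  '0' = 0x30 → acc = 0x64
  ',' = 0x2C → acc = 0x48
  '6' = 0x36 → acc = 0x7E
  '5' = 0x35 → acc = 0x4B
  '0' = 0x30 → acc = 0x7B
  '7' = 0x37 → acc = 0x4C
Checksum = 0x4C.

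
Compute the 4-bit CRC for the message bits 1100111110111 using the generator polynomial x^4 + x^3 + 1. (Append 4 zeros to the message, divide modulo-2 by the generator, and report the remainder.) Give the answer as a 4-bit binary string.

0001

Append 4 zeros: 11001111101110000. Divide by 11001 (XOR where the leading bit is 1):
  pos 0: 11001 XOR 11001 = 00000
  pos 5: 11110 XOR 11001 = 00111
  pos 7: 11111 XOR 11001 = 00110
  pos 9: 11010 XOR 11001 = 00011
  pos 12: 11000 XOR 11001 = 00001
Remainder (last 4 bits) = 0001. This is the CRC / FCS.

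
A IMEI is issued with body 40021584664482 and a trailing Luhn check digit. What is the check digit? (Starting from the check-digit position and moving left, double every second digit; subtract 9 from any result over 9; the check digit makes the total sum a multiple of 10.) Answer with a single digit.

1

Partial digits right→left: 2 8 4 4 6 6 4 8 5 1 2 0 0 4
Double every second digit counting from the check-digit position (so the 1st, 3rd, 5th, ... of the partial from the right).
  doubled (with −9 where >9): 4 8 3 8 1 4 0 → sum 28
  kept as-is: 8 4 6 8 1 0 4 → sum 31
Total = 28 + 31 = 59.
Check digit = (10 − (59 mod 10)) mod 10 = 1.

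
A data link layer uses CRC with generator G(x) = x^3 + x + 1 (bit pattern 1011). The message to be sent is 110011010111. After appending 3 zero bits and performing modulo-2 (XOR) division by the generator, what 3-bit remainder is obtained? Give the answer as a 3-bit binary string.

000

Append 3 zeros: 110011010111000. Divide by 1011 (XOR where the leading bit is 1):
  pos 0: 1100 XOR 1011 = 0111
  pos 1: 1111 XOR 1011 = 0100
  pos 2: 1001 XOR 1011 = 0010
  pos 4: 1001 XOR 1011 = 0010
  pos 6: 1001 XOR 1011 = 0010
  pos 8: 1011 XOR 1011 = 0000
Remainder (last 3 bits) = 000. This is the CRC / FCS.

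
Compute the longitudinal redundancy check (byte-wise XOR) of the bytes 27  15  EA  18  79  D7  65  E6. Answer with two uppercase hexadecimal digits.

XOR the bytes together:
  start with 0x27
  0x27 ⊕ 0x15 = 0x32
  0x32 ⊕ 0xEA = 0xD8
  0xD8 ⊕ 0x18 = 0xC0
  0xC0 ⊕ 0x79 = 0xB9
  0xB9 ⊕ 0xD7 = 0x6E
  0x6E ⊕ 0x65 = 0x0B
  0x0B ⊕ 0xE6 = 0xED

ED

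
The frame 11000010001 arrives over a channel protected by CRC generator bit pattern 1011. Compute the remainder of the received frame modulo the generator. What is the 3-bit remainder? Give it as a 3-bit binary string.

Modulo-2 division of 11000010001 by 1011:
  pos 0: 1100 XOR 1011 = 0111
  pos 1: 1110 XOR 1011 = 0101
  pos 2: 1010 XOR 1011 = 0001
  pos 5: 1100 XOR 1011 = 0111
  pos 6: 1110 XOR 1011 = 0101
  pos 7: 1011 XOR 1011 = 0000
Remainder = 000 (zero — the frame passes the CRC check).

000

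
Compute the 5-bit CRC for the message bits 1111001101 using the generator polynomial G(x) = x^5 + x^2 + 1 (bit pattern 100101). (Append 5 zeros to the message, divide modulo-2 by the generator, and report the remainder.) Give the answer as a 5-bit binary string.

Append 5 zeros: 111100110100000. Divide by 100101 (XOR where the leading bit is 1):
  pos 0: 111100 XOR 100101 = 011001
  pos 1: 110011 XOR 100101 = 010110
  pos 2: 101101 XOR 100101 = 001000
  pos 4: 100001 XOR 100101 = 000100
  pos 7: 100000 XOR 100101 = 000101
Remainder (last 5 bits) = 10100. This is the CRC / FCS.

10100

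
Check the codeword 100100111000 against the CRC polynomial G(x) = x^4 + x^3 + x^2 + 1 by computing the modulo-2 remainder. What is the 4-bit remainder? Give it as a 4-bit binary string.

1101

Modulo-2 division of 100100111000 by 11101:
  pos 0: 10010 XOR 11101 = 01111
  pos 1: 11110 XOR 11101 = 00011
  pos 4: 11111 XOR 11101 = 00010
  pos 7: 10000 XOR 11101 = 01101
Remainder = 1101 (nonzero — an error is detected).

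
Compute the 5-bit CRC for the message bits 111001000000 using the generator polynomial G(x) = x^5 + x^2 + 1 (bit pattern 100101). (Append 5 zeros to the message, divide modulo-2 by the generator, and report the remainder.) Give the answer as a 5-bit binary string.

Append 5 zeros: 11100100000000000. Divide by 100101 (XOR where the leading bit is 1):
  pos 0: 111001 XOR 100101 = 011100
  pos 1: 111000 XOR 100101 = 011101
  pos 2: 111010 XOR 100101 = 011111
  pos 3: 111110 XOR 100101 = 011011
  pos 4: 110110 XOR 100101 = 010011
  pos 5: 100110 XOR 100101 = 000011
  pos 9: 110000 XOR 100101 = 010101
  pos 10: 101010 XOR 100101 = 001111
Remainder (last 5 bits) = 11110. This is the CRC / FCS.

11110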